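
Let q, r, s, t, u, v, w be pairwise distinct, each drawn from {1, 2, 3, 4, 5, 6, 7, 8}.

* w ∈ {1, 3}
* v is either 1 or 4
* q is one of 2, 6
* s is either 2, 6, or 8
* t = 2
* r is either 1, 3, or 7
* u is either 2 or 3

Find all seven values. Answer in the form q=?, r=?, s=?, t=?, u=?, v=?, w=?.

q=6, r=7, s=8, t=2, u=3, v=4, w=1

t's domain is down to {2}, so t = 2. Remove 2 from q, s, u.
u has just one choice, so u = 3. So r, w can't be 3.
w has just one choice, so w = 1. Eliminate 1 elsewhere: r, v.
q's domain is down to {6}, so q = 6. Remove 6 from s.
That leaves r = 7.
s has just one choice, so s = 8.
v must be 4 (only option left).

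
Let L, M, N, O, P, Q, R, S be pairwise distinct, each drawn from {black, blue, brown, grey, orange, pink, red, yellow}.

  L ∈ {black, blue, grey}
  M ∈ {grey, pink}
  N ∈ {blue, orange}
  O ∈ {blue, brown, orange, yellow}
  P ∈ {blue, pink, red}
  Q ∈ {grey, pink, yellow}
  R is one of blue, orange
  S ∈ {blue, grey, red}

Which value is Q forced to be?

yellow

The 8 variables draw from only 8 values {black, blue, brown, grey, orange, pink, red, yellow}, so each is used; only L can be black, hence L = black.
The 7 still-open variables draw from only 7 values {blue, brown, grey, orange, pink, red, yellow}, so each is used; only O can be brown, hence O = brown.
The 6 still-open variables draw from only 6 values {blue, grey, orange, pink, red, yellow}, so each is used; only Q can be yellow, hence Q = yellow.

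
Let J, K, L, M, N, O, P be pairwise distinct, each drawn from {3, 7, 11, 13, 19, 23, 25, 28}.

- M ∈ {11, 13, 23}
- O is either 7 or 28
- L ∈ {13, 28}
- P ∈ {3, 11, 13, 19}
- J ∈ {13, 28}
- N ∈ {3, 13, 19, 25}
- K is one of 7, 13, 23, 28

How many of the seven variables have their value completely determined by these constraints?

J and L share exactly the 2 values {13, 28}; by pigeonhole those values go to them, so strike 13, 28 from K, M, N, O, P.
O's domain is down to {7}, so O = 7. Strike 7 from K.
That leaves K = 23. Strike 23 from M.
That leaves M = 11. Remove 11 from P.
Determined: K=23, M=11, O=7. The other variables each still have more than one consistent value. That makes 3.

3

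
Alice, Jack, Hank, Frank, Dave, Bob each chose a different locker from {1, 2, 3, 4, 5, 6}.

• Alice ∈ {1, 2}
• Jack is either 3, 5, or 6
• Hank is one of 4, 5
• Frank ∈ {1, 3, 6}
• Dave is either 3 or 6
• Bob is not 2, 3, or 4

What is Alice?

2

The 6 variables together cover exactly {1, 2, 3, 4, 5, 6} — 6 values for 6 variables — and 2 appears only in Alice's list, so Alice = 2.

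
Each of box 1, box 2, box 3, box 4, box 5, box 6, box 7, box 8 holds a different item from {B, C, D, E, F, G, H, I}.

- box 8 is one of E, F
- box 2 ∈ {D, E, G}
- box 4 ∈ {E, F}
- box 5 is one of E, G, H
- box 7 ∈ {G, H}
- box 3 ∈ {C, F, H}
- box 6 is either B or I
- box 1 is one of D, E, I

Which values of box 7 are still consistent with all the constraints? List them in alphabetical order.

The 8 variables together cover exactly {B, C, D, E, F, G, H, I} — 8 values for 8 variables — and B appears only in box 6's list, so box 6 = B.
Among the 7 still-open variables, C fits only box 3 (and all 7 values in {C, D, E, F, G, H, I} must be used), so box 3 = C.
The 6 still-open variables together cover exactly {D, E, F, G, H, I} — 6 values for 6 variables — and I appears only in box 1's list, so box 1 = I.
The 5 still-open variables together cover exactly {D, E, F, G, H} — 5 values for 5 variables — and D appears only in box 2's list, so box 2 = D.
box 4 and box 8 share exactly the 2 values {E, F}; by pigeonhole those values go to them, so strike E, F from box 5.
No further eliminations apply; box 7 can still be any of G, H.

G, H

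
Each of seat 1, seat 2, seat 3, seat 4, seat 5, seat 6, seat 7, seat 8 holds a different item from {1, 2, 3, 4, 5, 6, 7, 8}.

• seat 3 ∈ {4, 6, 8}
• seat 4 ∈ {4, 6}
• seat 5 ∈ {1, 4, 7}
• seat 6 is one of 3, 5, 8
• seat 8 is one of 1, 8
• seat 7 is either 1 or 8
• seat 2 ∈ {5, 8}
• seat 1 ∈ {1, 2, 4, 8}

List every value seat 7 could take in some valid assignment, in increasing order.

1, 8

Among the 8 variables, 2 fits only seat 1 (and all 8 values in {1, 2, 3, 4, 5, 6, 7, 8} must be used), so seat 1 = 2.
The 7 still-open variables together cover exactly {1, 3, 4, 5, 6, 7, 8} — 7 values for 7 variables — and 3 appears only in seat 6's list, so seat 6 = 3.
The 6 still-open variables draw from only 6 values {1, 4, 5, 6, 7, 8}, so each is used; only seat 2 can be 5, hence seat 2 = 5.
Among the 5 still-open variables, 7 fits only seat 5 (and all 5 values in {1, 4, 6, 7, 8} must be used), so seat 5 = 7.
The 2 variables seat 7 and seat 8 are confined to {1, 8}, which locks those values in; drop them from seat 3.
No further eliminations apply; seat 7 can still be any of 1, 8.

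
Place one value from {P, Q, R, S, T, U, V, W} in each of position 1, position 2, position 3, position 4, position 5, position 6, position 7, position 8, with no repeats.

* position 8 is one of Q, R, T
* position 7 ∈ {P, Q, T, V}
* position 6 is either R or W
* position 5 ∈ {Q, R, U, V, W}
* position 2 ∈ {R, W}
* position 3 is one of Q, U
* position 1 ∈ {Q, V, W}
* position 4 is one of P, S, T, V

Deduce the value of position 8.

T

The 8 variables together cover exactly {P, Q, R, S, T, U, V, W} — 8 values for 8 variables — and S appears only in position 4's list, so position 4 = S.
The 7 still-open variables draw from only 7 values {P, Q, R, T, U, V, W}, so each is used; only position 7 can be P, hence position 7 = P.
Among the 6 still-open variables, T fits only position 8 (and all 6 values in {Q, R, T, U, V, W} must be used), so position 8 = T.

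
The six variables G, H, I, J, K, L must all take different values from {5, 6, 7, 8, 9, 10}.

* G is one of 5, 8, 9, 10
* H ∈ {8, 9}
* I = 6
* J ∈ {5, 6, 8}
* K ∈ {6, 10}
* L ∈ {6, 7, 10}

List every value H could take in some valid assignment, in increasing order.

8, 9

I has just one choice, so I = 6. Strike 6 from J, K, L.
K has just one choice, so K = 10. Eliminate 10 elsewhere: G, L.
L's domain is down to {7}, so L = 7.
No further eliminations apply; H can still be any of 8, 9.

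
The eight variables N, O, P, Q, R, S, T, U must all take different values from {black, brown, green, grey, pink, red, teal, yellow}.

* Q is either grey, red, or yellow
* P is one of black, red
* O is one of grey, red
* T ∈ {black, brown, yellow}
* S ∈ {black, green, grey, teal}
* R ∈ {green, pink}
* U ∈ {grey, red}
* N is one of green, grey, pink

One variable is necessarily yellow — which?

The 8 variables draw from only 8 values {black, brown, green, grey, pink, red, teal, yellow}, so each is used; only T can be brown, hence T = brown.
Among the 7 still-open variables, teal fits only S (and all 7 values in {black, green, grey, pink, red, teal, yellow} must be used), so S = teal.
The 6 still-open variables together cover exactly {black, green, grey, pink, red, yellow} — 6 values for 6 variables — and black appears only in P's list, so P = black.
The 5 still-open variables together cover exactly {green, grey, pink, red, yellow} — 5 values for 5 variables — and yellow appears only in Q's list, so Q = yellow.

Q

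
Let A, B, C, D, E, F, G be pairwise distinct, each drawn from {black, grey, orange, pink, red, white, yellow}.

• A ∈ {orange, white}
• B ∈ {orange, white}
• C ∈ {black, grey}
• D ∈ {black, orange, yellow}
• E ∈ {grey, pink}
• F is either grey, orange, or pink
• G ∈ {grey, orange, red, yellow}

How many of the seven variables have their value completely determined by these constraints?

3

The 7 variables draw from only 7 values {black, grey, orange, pink, red, white, yellow}, so each is used; only G can be red, hence G = red.
Among the 6 still-open variables, yellow fits only D (and all 6 values in {black, grey, orange, pink, white, yellow} must be used), so D = yellow.
The 5 still-open variables together cover exactly {black, grey, orange, pink, white} — 5 values for 5 variables — and black appears only in C's list, so C = black.
The 2 variables A and B are confined to {orange, white}, which locks those values in; drop them from F.
Determined: C=black, D=yellow, G=red. The other variables each still have more than one consistent value. That makes 3.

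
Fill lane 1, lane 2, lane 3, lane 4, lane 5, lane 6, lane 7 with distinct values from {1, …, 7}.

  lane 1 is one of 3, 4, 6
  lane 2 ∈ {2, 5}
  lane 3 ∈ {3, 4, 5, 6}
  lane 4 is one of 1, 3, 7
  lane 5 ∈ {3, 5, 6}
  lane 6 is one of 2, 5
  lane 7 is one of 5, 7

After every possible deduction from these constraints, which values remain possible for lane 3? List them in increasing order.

Among the 7 variables, 1 fits only lane 4 (and all 7 values in {1, 2, 3, 4, 5, 6, 7} must be used), so lane 4 = 1.
The 6 still-open variables together cover exactly {2, 3, 4, 5, 6, 7} — 6 values for 6 variables — and 7 appears only in lane 7's list, so lane 7 = 7.
lane 2 and lane 6 share exactly the 2 values {2, 5}; by pigeonhole those values go to them, so strike 2, 5 from lane 3, lane 5.
No further eliminations apply; lane 3 can still be any of 3, 4, 6.

3, 4, 6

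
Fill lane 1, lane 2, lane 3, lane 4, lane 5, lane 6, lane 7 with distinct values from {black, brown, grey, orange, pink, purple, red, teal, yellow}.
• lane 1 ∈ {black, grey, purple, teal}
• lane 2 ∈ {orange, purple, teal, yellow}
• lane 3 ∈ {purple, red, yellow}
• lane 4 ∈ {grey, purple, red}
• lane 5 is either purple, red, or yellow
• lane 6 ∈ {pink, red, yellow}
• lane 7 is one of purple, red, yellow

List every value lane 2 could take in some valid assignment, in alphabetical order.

orange, teal

The 3 variables lane 3, lane 5, lane 7 are confined to {purple, red, yellow}, which locks those values in; drop them from lane 1, lane 2, lane 4, lane 6.
lane 4's domain is down to {grey}, so lane 4 = grey. So lane 1 can't be grey.
lane 6's domain is down to {pink}, so lane 6 = pink.
No further eliminations apply; lane 2 can still be any of orange, teal.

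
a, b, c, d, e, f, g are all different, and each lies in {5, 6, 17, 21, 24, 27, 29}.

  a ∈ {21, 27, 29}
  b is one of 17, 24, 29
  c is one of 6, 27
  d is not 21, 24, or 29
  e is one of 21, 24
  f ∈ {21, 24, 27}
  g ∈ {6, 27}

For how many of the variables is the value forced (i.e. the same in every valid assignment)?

3

Among the 7 variables, 5 fits only d (and all 7 values in {5, 6, 17, 21, 24, 27, 29} must be used), so d = 5.
The 6 still-open variables draw from only 6 values {6, 17, 21, 24, 27, 29}, so each is used; only b can be 17, hence b = 17.
The 5 still-open variables draw from only 5 values {6, 21, 24, 27, 29}, so each is used; only a can be 29, hence a = 29.
The 2 variables c and g are confined to {6, 27}, which locks those values in; drop them from f.
Determined: a=29, b=17, d=5. The other variables each still have more than one consistent value. That makes 3.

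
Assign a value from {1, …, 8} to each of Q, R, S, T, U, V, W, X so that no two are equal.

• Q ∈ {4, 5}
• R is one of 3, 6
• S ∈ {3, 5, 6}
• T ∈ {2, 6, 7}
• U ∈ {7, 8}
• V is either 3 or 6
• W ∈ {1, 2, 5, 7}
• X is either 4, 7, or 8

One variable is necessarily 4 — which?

Q

The 8 variables together cover exactly {1, 2, 3, 4, 5, 6, 7, 8} — 8 values for 8 variables — and 1 appears only in W's list, so W = 1.
Among the 7 still-open variables, 2 fits only T (and all 7 values in {2, 3, 4, 5, 6, 7, 8} must be used), so T = 2.
The 2 variables R and V are confined to {3, 6}, which locks those values in; drop them from S.
That leaves S = 5. Eliminate 5 elsewhere: Q.
So 4 goes to Q.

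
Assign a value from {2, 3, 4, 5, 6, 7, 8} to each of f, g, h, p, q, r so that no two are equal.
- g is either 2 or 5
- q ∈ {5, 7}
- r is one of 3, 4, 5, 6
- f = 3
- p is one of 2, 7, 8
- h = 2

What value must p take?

f has just one choice, so f = 3. Remove 3 from r.
h has just one choice, so h = 2. Strike 2 from g, p.
g has just one choice, so g = 5. So q, r can't be 5.
q has just one choice, so q = 7. Remove 7 from p.
So p = 8.

8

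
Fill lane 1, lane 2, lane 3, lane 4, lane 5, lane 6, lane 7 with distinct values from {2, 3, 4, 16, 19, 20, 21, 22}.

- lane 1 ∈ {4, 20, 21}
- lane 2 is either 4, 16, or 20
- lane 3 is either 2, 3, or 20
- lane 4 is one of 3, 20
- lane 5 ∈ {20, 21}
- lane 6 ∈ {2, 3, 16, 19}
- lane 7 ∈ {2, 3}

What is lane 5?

The 7 variables together cover exactly {2, 3, 4, 16, 19, 20, 21} — 7 values for 7 variables — and 19 appears only in lane 6's list, so lane 6 = 19.
Among the 6 still-open variables, 16 fits only lane 2 (and all 6 values in {2, 3, 4, 16, 20, 21} must be used), so lane 2 = 16.
The 5 still-open variables draw from only 5 values {2, 3, 4, 20, 21}, so each is used; only lane 1 can be 4, hence lane 1 = 4.
The 4 still-open variables together cover exactly {2, 3, 20, 21} — 4 values for 4 variables — and 21 appears only in lane 5's list, so lane 5 = 21.

21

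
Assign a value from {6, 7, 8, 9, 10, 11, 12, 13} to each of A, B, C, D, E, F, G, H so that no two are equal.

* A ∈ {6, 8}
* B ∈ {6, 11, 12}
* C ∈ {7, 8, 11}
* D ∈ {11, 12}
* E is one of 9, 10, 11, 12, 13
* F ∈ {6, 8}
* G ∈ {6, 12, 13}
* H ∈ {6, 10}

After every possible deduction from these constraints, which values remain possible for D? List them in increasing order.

The 8 variables together cover exactly {6, 7, 8, 9, 10, 11, 12, 13} — 8 values for 8 variables — and 7 appears only in C's list, so C = 7.
The 7 still-open variables together cover exactly {6, 8, 9, 10, 11, 12, 13} — 7 values for 7 variables — and 9 appears only in E's list, so E = 9.
The 6 still-open variables draw from only 6 values {6, 8, 10, 11, 12, 13}, so each is used; only H can be 10, hence H = 10.
The 5 still-open variables draw from only 5 values {6, 8, 11, 12, 13}, so each is used; only G can be 13, hence G = 13.
A and F between them cover only {6, 8} — a naked pair. Remove those values from B.
No further eliminations apply; D can still be any of 11, 12.

11, 12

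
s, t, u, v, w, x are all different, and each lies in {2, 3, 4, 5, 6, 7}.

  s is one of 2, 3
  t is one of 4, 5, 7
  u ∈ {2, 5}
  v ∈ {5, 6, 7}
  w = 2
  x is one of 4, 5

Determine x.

w must be 2 (only option left). So s, u can't be 2.
s must be 3 (only option left).
u must be 5 (only option left). Strike 5 from t, v, x.
So x = 4.

4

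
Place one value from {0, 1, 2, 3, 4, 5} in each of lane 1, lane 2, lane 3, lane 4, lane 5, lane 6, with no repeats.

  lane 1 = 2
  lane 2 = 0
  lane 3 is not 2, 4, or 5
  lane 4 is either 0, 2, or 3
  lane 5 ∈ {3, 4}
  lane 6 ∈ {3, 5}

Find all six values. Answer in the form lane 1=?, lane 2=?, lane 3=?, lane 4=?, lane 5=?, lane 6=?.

lane 1=2, lane 2=0, lane 3=1, lane 4=3, lane 5=4, lane 6=5

lane 1 has just one choice, so lane 1 = 2. Eliminate 2 elsewhere: lane 4.
lane 2 has just one choice, so lane 2 = 0. Eliminate 0 elsewhere: lane 3, lane 4.
That leaves lane 4 = 3. Eliminate 3 elsewhere: lane 3, lane 5, lane 6.
lane 5 must be 4 (only option left).
That leaves lane 6 = 5.
That leaves lane 3 = 1.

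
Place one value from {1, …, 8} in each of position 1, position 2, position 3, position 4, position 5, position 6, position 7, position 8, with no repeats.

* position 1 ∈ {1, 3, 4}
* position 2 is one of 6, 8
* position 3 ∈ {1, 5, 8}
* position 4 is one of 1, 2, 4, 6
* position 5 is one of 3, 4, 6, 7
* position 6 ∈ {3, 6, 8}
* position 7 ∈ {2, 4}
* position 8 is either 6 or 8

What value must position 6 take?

Among the 8 variables, 5 fits only position 3 (and all 8 values in {1, 2, 3, 4, 5, 6, 7, 8} must be used), so position 3 = 5.
The 7 still-open variables together cover exactly {1, 2, 3, 4, 6, 7, 8} — 7 values for 7 variables — and 7 appears only in position 5's list, so position 5 = 7.
position 2 and position 8 between them cover only {6, 8} — a naked pair. Remove those values from position 4, position 6.
So position 6 = 3.

3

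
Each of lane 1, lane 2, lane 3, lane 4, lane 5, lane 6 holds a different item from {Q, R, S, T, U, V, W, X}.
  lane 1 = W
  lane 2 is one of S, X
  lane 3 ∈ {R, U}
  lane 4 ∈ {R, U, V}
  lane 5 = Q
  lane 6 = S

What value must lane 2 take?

X

lane 1 must be W (only option left).
lane 5's domain is down to {Q}, so lane 5 = Q.
lane 6 must be S (only option left). So lane 2 can't be S.
So lane 2 = X.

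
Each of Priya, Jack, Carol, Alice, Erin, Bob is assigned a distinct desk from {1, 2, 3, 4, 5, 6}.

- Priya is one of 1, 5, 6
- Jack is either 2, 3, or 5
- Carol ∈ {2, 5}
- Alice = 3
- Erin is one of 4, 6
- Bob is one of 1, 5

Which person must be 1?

Bob

Alice must be 3 (only option left). Eliminate 3 elsewhere: Jack.
The 5 still-open variables together cover exactly {1, 2, 4, 5, 6} — 5 values for 5 variables — and 4 appears only in Erin's list, so Erin = 4.
Among the 4 still-open variables, 6 fits only Priya (and all 4 values in {1, 2, 5, 6} must be used), so Priya = 6.
The 3 still-open variables draw from only 3 values {1, 2, 5}, so each is used; only Bob can be 1, hence Bob = 1.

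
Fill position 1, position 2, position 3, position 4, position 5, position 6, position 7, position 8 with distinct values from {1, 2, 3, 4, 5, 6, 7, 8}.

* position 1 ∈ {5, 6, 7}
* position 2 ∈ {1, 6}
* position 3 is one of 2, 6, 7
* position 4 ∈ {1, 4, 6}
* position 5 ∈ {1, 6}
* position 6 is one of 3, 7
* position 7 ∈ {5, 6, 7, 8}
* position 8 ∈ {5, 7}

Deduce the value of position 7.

8

Among the 8 variables, 2 fits only position 3 (and all 8 values in {1, 2, 3, 4, 5, 6, 7, 8} must be used), so position 3 = 2.
Among the 7 still-open variables, 3 fits only position 6 (and all 7 values in {1, 3, 4, 5, 6, 7, 8} must be used), so position 6 = 3.
Among the 6 still-open variables, 4 fits only position 4 (and all 6 values in {1, 4, 5, 6, 7, 8} must be used), so position 4 = 4.
The 5 still-open variables draw from only 5 values {1, 5, 6, 7, 8}, so each is used; only position 7 can be 8, hence position 7 = 8.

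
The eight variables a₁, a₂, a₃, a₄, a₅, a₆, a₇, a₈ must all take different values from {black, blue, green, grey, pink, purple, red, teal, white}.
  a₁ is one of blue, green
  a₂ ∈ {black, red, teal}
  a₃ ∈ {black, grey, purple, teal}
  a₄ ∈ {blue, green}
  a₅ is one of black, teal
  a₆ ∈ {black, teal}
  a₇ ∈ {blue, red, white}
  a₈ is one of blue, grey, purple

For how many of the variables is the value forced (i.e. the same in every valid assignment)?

2

The 8 variables together cover exactly {black, blue, green, grey, purple, red, teal, white} — 8 values for 8 variables — and white appears only in a₇'s list, so a₇ = white.
The 7 still-open variables together cover exactly {black, blue, green, grey, purple, red, teal} — 7 values for 7 variables — and red appears only in a₂'s list, so a₂ = red.
a₁ and a₄ between them cover only {blue, green} — a naked pair. Remove those values from a₈.
a₅ and a₆ share exactly the 2 values {black, teal}; by pigeonhole those values go to them, so strike black, teal from a₃.
Determined: a₂=red, a₇=white. The other variables each still have more than one consistent value. That makes 2.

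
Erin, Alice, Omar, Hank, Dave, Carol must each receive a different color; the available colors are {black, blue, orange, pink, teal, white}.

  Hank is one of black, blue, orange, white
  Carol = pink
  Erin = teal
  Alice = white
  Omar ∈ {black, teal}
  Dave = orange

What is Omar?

Erin must be teal (only option left). Remove teal from Omar.
So Omar = black.

black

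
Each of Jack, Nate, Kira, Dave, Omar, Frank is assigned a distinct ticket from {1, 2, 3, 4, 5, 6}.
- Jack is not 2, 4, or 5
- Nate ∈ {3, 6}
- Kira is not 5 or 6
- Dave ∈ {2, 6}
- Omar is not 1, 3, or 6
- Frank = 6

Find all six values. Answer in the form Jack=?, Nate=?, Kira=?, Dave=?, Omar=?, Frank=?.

Jack=1, Nate=3, Kira=4, Dave=2, Omar=5, Frank=6

Frank's domain is down to {6}, so Frank = 6. Remove 6 from Jack, Nate, Dave.
Nate has just one choice, so Nate = 3. So Jack, Kira can't be 3.
Dave has just one choice, so Dave = 2. Remove 2 from Kira, Omar.
Jack has just one choice, so Jack = 1. Remove 1 from Kira.
That leaves Kira = 4. Strike 4 from Omar.
Omar has just one choice, so Omar = 5.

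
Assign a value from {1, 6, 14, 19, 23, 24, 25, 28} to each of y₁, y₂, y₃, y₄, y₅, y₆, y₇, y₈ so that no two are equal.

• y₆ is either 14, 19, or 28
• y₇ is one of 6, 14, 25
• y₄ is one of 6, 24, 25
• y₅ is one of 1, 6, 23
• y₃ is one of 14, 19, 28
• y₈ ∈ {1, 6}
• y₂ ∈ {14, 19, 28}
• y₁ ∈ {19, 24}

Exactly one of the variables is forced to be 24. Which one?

y₁

Among the 8 variables, 23 fits only y₅ (and all 8 values in {1, 6, 14, 19, 23, 24, 25, 28} must be used), so y₅ = 23.
Among the 7 still-open variables, 1 fits only y₈ (and all 7 values in {1, 6, 14, 19, 24, 25, 28} must be used), so y₈ = 1.
y₂, y₃, y₆ share exactly the 3 values {14, 19, 28}; by pigeonhole those values go to them, so strike 14, 19, 28 from y₁, y₇.
So 24 goes to y₁.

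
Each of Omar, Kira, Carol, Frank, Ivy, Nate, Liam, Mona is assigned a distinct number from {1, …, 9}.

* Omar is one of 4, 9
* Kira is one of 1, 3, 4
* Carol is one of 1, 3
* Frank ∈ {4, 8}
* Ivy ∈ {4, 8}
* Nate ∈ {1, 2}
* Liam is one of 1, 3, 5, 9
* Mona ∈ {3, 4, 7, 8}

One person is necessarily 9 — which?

Omar

The 8 variables together cover exactly {1, 2, 3, 4, 5, 7, 8, 9} — 8 values for 8 variables — and 2 appears only in Nate's list, so Nate = 2.
The 7 still-open variables together cover exactly {1, 3, 4, 5, 7, 8, 9} — 7 values for 7 variables — and 5 appears only in Liam's list, so Liam = 5.
The 6 still-open variables draw from only 6 values {1, 3, 4, 7, 8, 9}, so each is used; only Mona can be 7, hence Mona = 7.
Among the 5 still-open variables, 9 fits only Omar (and all 5 values in {1, 3, 4, 8, 9} must be used), so Omar = 9.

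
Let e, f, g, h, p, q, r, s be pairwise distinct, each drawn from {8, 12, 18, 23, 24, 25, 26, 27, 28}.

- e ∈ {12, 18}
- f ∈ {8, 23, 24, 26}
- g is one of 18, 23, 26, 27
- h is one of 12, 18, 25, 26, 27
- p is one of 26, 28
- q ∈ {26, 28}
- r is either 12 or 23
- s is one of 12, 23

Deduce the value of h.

p and q between them cover only {26, 28} — a naked pair. Remove those values from f, g, h.
The 2 variables r and s are confined to {12, 23}, which locks those values in; drop them from e, f, g, h.
e must be 18 (only option left). Strike 18 from g, h.
g's domain is down to {27}, so g = 27. So h can't be 27.
So h = 25.

25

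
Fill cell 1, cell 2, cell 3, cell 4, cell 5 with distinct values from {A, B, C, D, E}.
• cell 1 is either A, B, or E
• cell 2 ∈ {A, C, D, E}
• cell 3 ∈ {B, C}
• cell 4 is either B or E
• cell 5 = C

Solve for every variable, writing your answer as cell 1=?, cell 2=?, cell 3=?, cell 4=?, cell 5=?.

cell 1=A, cell 2=D, cell 3=B, cell 4=E, cell 5=C

cell 5 must be C (only option left). Eliminate C elsewhere: cell 2, cell 3.
cell 3 must be B (only option left). So cell 1, cell 4 can't be B.
cell 4 has just one choice, so cell 4 = E. Eliminate E elsewhere: cell 1, cell 2.
That leaves cell 1 = A. Remove A from cell 2.
cell 2 has just one choice, so cell 2 = D.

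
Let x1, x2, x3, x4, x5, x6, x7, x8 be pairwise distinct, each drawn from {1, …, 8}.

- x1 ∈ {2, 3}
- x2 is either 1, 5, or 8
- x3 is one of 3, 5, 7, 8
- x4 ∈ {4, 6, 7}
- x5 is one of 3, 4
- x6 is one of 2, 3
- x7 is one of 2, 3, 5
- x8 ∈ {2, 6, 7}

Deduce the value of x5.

The 8 variables draw from only 8 values {1, 2, 3, 4, 5, 6, 7, 8}, so each is used; only x2 can be 1, hence x2 = 1.
The 7 still-open variables together cover exactly {2, 3, 4, 5, 6, 7, 8} — 7 values for 7 variables — and 8 appears only in x3's list, so x3 = 8.
The 6 still-open variables together cover exactly {2, 3, 4, 5, 6, 7} — 6 values for 6 variables — and 5 appears only in x7's list, so x7 = 5.
The 2 variables x1 and x6 are confined to {2, 3}, which locks those values in; drop them from x5, x8.
So x5 = 4.

4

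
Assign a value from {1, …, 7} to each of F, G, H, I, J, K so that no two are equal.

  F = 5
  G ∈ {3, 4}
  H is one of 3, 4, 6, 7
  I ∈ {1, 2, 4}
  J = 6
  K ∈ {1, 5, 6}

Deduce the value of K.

1

F must be 5 (only option left). Remove 5 from K.
J has just one choice, so J = 6. So H, K can't be 6.
So K = 1.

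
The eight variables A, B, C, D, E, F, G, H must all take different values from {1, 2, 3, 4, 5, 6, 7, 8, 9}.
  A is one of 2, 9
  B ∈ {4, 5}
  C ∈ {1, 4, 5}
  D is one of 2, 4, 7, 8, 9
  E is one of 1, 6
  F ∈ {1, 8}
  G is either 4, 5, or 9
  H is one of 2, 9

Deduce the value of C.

Among the 8 variables, 6 fits only E (and all 8 values in {1, 2, 4, 5, 6, 7, 8, 9} must be used), so E = 6.
The 7 still-open variables draw from only 7 values {1, 2, 4, 5, 7, 8, 9}, so each is used; only D can be 7, hence D = 7.
The 6 still-open variables together cover exactly {1, 2, 4, 5, 8, 9} — 6 values for 6 variables — and 8 appears only in F's list, so F = 8.
The 5 still-open variables together cover exactly {1, 2, 4, 5, 9} — 5 values for 5 variables — and 1 appears only in C's list, so C = 1.

1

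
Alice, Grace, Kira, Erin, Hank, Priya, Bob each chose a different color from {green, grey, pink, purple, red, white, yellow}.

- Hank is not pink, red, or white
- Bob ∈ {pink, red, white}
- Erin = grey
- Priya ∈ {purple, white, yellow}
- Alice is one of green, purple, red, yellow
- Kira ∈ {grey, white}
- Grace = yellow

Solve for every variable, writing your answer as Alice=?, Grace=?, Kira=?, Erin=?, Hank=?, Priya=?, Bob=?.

Grace must be yellow (only option left). Eliminate yellow elsewhere: Alice, Hank, Priya.
That leaves Erin = grey. Eliminate grey elsewhere: Kira, Hank.
Kira has just one choice, so Kira = white. Strike white from Priya, Bob.
Priya must be purple (only option left). Strike purple from Alice, Hank.
That leaves Hank = green. Remove green from Alice.
Alice's domain is down to {red}, so Alice = red. Remove red from Bob.
Bob's domain is down to {pink}, so Bob = pink.

Alice=red, Grace=yellow, Kira=white, Erin=grey, Hank=green, Priya=purple, Bob=pink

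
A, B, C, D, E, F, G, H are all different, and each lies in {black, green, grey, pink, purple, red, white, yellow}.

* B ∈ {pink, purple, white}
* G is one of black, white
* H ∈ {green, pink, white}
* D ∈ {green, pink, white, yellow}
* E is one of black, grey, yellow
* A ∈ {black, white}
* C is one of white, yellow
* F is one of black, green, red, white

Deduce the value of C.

yellow

Among the 8 variables, grey fits only E (and all 8 values in {black, green, grey, pink, purple, red, white, yellow} must be used), so E = grey.
Among the 7 still-open variables, purple fits only B (and all 7 values in {black, green, pink, purple, red, white, yellow} must be used), so B = purple.
The 6 still-open variables together cover exactly {black, green, pink, red, white, yellow} — 6 values for 6 variables — and red appears only in F's list, so F = red.
The 2 variables A and G are confined to {black, white}, which locks those values in; drop them from C, D, H.
So C = yellow.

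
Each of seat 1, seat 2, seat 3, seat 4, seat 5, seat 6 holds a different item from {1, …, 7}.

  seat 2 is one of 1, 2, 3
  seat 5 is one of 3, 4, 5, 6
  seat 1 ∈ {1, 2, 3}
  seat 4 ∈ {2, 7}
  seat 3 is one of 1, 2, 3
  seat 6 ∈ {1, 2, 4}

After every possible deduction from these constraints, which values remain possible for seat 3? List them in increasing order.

seat 1, seat 2, seat 3 share exactly the 3 values {1, 2, 3}; by pigeonhole those values go to them, so strike 1, 2, 3 from seat 4, seat 5, seat 6.
seat 4 must be 7 (only option left).
seat 6 has just one choice, so seat 6 = 4. So seat 5 can't be 4.
No further eliminations apply; seat 3 can still be any of 1, 2, 3.

1, 2, 3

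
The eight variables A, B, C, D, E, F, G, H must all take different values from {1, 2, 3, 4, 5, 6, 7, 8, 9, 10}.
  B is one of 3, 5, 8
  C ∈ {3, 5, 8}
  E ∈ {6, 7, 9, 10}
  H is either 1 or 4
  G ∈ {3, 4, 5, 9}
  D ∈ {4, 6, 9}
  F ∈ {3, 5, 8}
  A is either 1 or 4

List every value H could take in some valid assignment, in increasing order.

1, 4

A and H share exactly the 2 values {1, 4}; by pigeonhole those values go to them, so strike 1, 4 from D, G.
B, C, F between them cover only {3, 5, 8} — a naked triple. Remove those values from G.
That leaves G = 9. Strike 9 from D, E.
D's domain is down to {6}, so D = 6. Strike 6 from E.
No further eliminations apply; H can still be any of 1, 4.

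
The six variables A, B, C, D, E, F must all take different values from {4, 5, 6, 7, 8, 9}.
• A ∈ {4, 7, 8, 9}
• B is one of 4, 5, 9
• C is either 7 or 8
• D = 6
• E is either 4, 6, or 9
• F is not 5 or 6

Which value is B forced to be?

5

D has just one choice, so D = 6. Remove 6 from E.
Among the 5 still-open variables, 5 fits only B (and all 5 values in {4, 5, 7, 8, 9} must be used), so B = 5.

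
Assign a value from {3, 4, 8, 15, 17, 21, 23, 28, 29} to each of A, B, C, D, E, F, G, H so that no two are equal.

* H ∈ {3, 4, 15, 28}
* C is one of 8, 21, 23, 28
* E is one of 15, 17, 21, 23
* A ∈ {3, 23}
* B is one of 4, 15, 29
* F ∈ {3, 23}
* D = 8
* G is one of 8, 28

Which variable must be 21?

D must be 8 (only option left). Strike 8 from C, G.
G must be 28 (only option left). Strike 28 from C, H.
A and F share exactly the 2 values {3, 23}; by pigeonhole those values go to them, so strike 3, 23 from C, E, H.
So 21 goes to C.

C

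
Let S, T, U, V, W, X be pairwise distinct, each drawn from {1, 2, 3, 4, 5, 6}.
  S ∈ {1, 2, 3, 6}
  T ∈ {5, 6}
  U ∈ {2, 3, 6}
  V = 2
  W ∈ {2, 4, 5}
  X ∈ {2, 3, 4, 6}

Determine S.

1

V must be 2 (only option left). Eliminate 2 elsewhere: S, U, W, X.
The 5 still-open variables draw from only 5 values {1, 3, 4, 5, 6}, so each is used; only S can be 1, hence S = 1.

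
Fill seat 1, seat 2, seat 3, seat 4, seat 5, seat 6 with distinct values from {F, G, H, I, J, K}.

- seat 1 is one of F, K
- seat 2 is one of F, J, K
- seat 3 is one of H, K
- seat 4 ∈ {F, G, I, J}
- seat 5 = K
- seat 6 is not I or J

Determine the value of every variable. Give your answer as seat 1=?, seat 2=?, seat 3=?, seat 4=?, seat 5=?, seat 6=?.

seat 1=F, seat 2=J, seat 3=H, seat 4=I, seat 5=K, seat 6=G

seat 5's domain is down to {K}, so seat 5 = K. Remove K from seat 1, seat 2, seat 3, seat 6.
That leaves seat 1 = F. Strike F from seat 2, seat 4, seat 6.
seat 2's domain is down to {J}, so seat 2 = J. Eliminate J elsewhere: seat 4.
seat 3's domain is down to {H}, so seat 3 = H. Strike H from seat 6.
seat 6 must be G (only option left). So seat 4 can't be G.
seat 4 has just one choice, so seat 4 = I.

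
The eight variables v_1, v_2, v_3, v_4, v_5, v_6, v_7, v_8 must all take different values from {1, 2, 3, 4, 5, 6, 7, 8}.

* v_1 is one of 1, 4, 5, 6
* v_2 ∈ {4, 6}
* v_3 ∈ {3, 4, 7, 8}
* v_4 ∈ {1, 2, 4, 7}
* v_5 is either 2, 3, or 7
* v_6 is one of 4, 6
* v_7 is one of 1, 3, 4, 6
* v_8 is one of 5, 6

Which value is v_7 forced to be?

The 8 variables draw from only 8 values {1, 2, 3, 4, 5, 6, 7, 8}, so each is used; only v_3 can be 8, hence v_3 = 8.
v_2 and v_6 share exactly the 2 values {4, 6}; by pigeonhole those values go to them, so strike 4, 6 from v_1, v_4, v_7, v_8.
That leaves v_8 = 5. Strike 5 from v_1.
v_1 must be 1 (only option left). Eliminate 1 elsewhere: v_4, v_7.
So v_7 = 3.

3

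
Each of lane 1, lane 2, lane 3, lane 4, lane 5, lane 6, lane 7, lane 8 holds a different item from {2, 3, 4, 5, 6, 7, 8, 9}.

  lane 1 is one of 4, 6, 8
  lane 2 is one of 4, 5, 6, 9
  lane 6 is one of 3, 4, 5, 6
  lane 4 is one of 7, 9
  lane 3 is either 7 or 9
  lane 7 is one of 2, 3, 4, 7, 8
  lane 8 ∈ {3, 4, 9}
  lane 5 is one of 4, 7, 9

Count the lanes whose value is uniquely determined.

Among the 8 variables, 2 fits only lane 7 (and all 8 values in {2, 3, 4, 5, 6, 7, 8, 9} must be used), so lane 7 = 2.
Among the 7 still-open variables, 8 fits only lane 1 (and all 7 values in {3, 4, 5, 6, 7, 8, 9} must be used), so lane 1 = 8.
lane 3 and lane 4 between them cover only {7, 9} — a naked pair. Remove those values from lane 2, lane 5, lane 8.
lane 5 has just one choice, so lane 5 = 4. Strike 4 from lane 2, lane 6, lane 8.
lane 8 must be 3 (only option left). Remove 3 from lane 6.
Determined: lane 1=8, lane 5=4, lane 7=2, lane 8=3. The other lanes each still have more than one consistent value. That makes 4.

4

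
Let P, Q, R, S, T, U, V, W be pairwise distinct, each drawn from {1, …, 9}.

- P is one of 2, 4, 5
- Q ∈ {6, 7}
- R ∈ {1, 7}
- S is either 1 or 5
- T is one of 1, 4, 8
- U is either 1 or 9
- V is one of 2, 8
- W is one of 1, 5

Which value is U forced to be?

The 8 variables together cover exactly {1, 2, 4, 5, 6, 7, 8, 9} — 8 values for 8 variables — and 6 appears only in Q's list, so Q = 6.
Among the 7 still-open variables, 7 fits only R (and all 7 values in {1, 2, 4, 5, 7, 8, 9} must be used), so R = 7.
The 6 still-open variables draw from only 6 values {1, 2, 4, 5, 8, 9}, so each is used; only U can be 9, hence U = 9.

9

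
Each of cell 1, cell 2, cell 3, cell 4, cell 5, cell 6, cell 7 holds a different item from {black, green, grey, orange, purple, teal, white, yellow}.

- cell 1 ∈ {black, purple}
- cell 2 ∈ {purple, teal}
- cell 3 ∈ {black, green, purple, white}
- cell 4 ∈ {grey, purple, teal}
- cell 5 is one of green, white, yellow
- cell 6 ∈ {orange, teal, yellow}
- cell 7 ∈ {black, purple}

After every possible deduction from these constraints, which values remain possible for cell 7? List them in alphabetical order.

cell 1 and cell 7 share exactly the 2 values {black, purple}; by pigeonhole those values go to them, so strike black, purple from cell 2, cell 3, cell 4.
cell 2 has just one choice, so cell 2 = teal. Strike teal from cell 4, cell 6.
That leaves cell 4 = grey.
No further eliminations apply; cell 7 can still be any of black, purple.

black, purple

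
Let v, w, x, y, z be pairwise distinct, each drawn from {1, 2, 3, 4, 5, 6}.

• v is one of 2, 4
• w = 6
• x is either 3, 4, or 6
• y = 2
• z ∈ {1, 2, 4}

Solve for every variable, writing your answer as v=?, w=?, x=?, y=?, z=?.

v=4, w=6, x=3, y=2, z=1

w's domain is down to {6}, so w = 6. Remove 6 from x.
That leaves y = 2. So v, z can't be 2.
v's domain is down to {4}, so v = 4. So x, z can't be 4.
x's domain is down to {3}, so x = 3.
z must be 1 (only option left).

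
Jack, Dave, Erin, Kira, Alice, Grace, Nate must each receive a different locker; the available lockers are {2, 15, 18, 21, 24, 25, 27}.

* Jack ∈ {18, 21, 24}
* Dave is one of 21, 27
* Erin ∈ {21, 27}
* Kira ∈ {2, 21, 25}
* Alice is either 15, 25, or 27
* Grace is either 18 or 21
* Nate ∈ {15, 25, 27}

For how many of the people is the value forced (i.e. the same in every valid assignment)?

The 7 variables draw from only 7 values {2, 15, 18, 21, 24, 25, 27}, so each is used; only Kira can be 2, hence Kira = 2.
The 6 still-open variables draw from only 6 values {15, 18, 21, 24, 25, 27}, so each is used; only Jack can be 24, hence Jack = 24.
Among the 5 still-open variables, 18 fits only Grace (and all 5 values in {15, 18, 21, 25, 27} must be used), so Grace = 18.
Dave and Erin share exactly the 2 values {21, 27}; by pigeonhole those values go to them, so strike 21, 27 from Alice, Nate.
Determined: Jack=24, Kira=2, Grace=18. The other people each still have more than one consistent value. That makes 3.

3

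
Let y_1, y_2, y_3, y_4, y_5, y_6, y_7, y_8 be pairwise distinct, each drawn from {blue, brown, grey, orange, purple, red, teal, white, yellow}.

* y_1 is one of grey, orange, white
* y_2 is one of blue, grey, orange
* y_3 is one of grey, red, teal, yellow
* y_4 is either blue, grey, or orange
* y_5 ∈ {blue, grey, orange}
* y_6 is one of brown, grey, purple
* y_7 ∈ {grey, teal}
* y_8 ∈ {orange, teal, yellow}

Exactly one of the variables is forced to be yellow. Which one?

The 3 variables y_2, y_4, y_5 are confined to {blue, grey, orange}, which locks those values in; drop them from y_1, y_3, y_6, y_7, y_8.
y_1 has just one choice, so y_1 = white.
y_7's domain is down to {teal}, so y_7 = teal. Strike teal from y_3, y_8.
So yellow goes to y_8.

y_8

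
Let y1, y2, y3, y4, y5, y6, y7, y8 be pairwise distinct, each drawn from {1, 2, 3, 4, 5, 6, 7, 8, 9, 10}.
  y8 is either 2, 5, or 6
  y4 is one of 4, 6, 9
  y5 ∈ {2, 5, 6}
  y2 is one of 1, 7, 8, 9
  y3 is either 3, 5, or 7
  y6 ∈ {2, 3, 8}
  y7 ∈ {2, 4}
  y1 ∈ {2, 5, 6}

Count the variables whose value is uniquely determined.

y1, y5, y8 between them cover only {2, 5, 6} — a naked triple. Remove those values from y3, y4, y6, y7.
That leaves y7 = 4. Eliminate 4 elsewhere: y4.
y4 has just one choice, so y4 = 9. Strike 9 from y2.
Determined: y4=9, y7=4. The other variables each still have more than one consistent value. That makes 2.

2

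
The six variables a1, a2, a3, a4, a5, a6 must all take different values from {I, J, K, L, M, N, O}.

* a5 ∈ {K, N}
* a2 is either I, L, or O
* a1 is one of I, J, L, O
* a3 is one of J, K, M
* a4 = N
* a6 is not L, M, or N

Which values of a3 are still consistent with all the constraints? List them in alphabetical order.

J, M

a4's domain is down to {N}, so a4 = N. Strike N from a5.
a5's domain is down to {K}, so a5 = K. So a3, a6 can't be K.
No further eliminations apply; a3 can still be any of J, M.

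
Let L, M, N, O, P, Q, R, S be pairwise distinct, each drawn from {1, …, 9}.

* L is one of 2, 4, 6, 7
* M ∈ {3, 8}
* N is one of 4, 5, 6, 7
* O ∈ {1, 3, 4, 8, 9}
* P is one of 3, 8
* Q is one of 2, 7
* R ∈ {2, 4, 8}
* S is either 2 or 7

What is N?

5

M and P between them cover only {3, 8} — a naked pair. Remove those values from O, R.
Q and S share exactly the 2 values {2, 7}; by pigeonhole those values go to them, so strike 2, 7 from L, N, R.
R must be 4 (only option left). Strike 4 from L, N, O.
L's domain is down to {6}, so L = 6. Remove 6 from N.
So N = 5.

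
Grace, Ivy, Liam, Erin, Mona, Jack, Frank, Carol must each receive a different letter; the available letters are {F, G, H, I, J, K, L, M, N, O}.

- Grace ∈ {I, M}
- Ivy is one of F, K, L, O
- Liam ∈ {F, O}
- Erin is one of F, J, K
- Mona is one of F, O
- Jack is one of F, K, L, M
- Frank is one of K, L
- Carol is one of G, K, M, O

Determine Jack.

M

Among the 8 variables, G fits only Carol (and all 8 values in {F, G, I, J, K, L, M, O} must be used), so Carol = G.
The 7 still-open variables together cover exactly {F, I, J, K, L, M, O} — 7 values for 7 variables — and I appears only in Grace's list, so Grace = I.
Among the 6 still-open variables, J fits only Erin (and all 6 values in {F, J, K, L, M, O} must be used), so Erin = J.
The 5 still-open variables draw from only 5 values {F, K, L, M, O}, so each is used; only Jack can be M, hence Jack = M.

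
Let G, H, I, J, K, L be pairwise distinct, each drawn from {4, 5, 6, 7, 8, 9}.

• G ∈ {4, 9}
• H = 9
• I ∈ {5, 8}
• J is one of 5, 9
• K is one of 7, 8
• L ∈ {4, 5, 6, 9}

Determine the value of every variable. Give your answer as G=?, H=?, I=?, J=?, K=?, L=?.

G=4, H=9, I=8, J=5, K=7, L=6

H must be 9 (only option left). Remove 9 from G, J, L.
J's domain is down to {5}, so J = 5. So I, L can't be 5.
That leaves G = 4. Remove 4 from L.
That leaves I = 8. Strike 8 from K.
That leaves K = 7.
That leaves L = 6.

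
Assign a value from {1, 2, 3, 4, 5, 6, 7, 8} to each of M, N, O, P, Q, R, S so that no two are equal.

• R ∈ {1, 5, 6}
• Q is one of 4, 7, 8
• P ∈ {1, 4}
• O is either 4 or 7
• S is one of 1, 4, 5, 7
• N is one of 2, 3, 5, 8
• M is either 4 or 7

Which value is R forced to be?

M and O share exactly the 2 values {4, 7}; by pigeonhole those values go to them, so strike 4, 7 from P, Q, S.
That leaves P = 1. Remove 1 from R, S.
Q must be 8 (only option left). Strike 8 from N.
S's domain is down to {5}, so S = 5. Eliminate 5 elsewhere: N, R.
So R = 6.

6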